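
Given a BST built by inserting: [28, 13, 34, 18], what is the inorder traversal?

Tree insertion order: [28, 13, 34, 18]
Tree (level-order array): [28, 13, 34, None, 18]
Inorder traversal: [13, 18, 28, 34]


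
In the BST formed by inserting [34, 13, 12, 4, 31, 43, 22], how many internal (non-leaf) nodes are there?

Tree built from: [34, 13, 12, 4, 31, 43, 22]
Tree (level-order array): [34, 13, 43, 12, 31, None, None, 4, None, 22]
Rule: An internal node has at least one child.
Per-node child counts:
  node 34: 2 child(ren)
  node 13: 2 child(ren)
  node 12: 1 child(ren)
  node 4: 0 child(ren)
  node 31: 1 child(ren)
  node 22: 0 child(ren)
  node 43: 0 child(ren)
Matching nodes: [34, 13, 12, 31]
Count of internal (non-leaf) nodes: 4


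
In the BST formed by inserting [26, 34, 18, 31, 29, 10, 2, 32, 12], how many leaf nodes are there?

Tree built from: [26, 34, 18, 31, 29, 10, 2, 32, 12]
Tree (level-order array): [26, 18, 34, 10, None, 31, None, 2, 12, 29, 32]
Rule: A leaf has 0 children.
Per-node child counts:
  node 26: 2 child(ren)
  node 18: 1 child(ren)
  node 10: 2 child(ren)
  node 2: 0 child(ren)
  node 12: 0 child(ren)
  node 34: 1 child(ren)
  node 31: 2 child(ren)
  node 29: 0 child(ren)
  node 32: 0 child(ren)
Matching nodes: [2, 12, 29, 32]
Count of leaf nodes: 4


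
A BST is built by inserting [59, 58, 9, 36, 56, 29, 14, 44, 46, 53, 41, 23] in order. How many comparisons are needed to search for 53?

Search path for 53: 59 -> 58 -> 9 -> 36 -> 56 -> 44 -> 46 -> 53
Found: True
Comparisons: 8


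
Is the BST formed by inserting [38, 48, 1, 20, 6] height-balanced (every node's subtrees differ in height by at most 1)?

Tree (level-order array): [38, 1, 48, None, 20, None, None, 6]
Definition: a tree is height-balanced if, at every node, |h(left) - h(right)| <= 1 (empty subtree has height -1).
Bottom-up per-node check:
  node 6: h_left=-1, h_right=-1, diff=0 [OK], height=0
  node 20: h_left=0, h_right=-1, diff=1 [OK], height=1
  node 1: h_left=-1, h_right=1, diff=2 [FAIL (|-1-1|=2 > 1)], height=2
  node 48: h_left=-1, h_right=-1, diff=0 [OK], height=0
  node 38: h_left=2, h_right=0, diff=2 [FAIL (|2-0|=2 > 1)], height=3
Node 1 violates the condition: |-1 - 1| = 2 > 1.
Result: Not balanced


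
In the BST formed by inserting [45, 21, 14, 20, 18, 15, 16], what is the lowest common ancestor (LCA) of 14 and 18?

Tree insertion order: [45, 21, 14, 20, 18, 15, 16]
Tree (level-order array): [45, 21, None, 14, None, None, 20, 18, None, 15, None, None, 16]
In a BST, the LCA of p=14, q=18 is the first node v on the
root-to-leaf path with p <= v <= q (go left if both < v, right if both > v).
Walk from root:
  at 45: both 14 and 18 < 45, go left
  at 21: both 14 and 18 < 21, go left
  at 14: 14 <= 14 <= 18, this is the LCA
LCA = 14


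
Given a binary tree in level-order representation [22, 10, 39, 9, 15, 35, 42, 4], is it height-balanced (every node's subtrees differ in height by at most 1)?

Tree (level-order array): [22, 10, 39, 9, 15, 35, 42, 4]
Definition: a tree is height-balanced if, at every node, |h(left) - h(right)| <= 1 (empty subtree has height -1).
Bottom-up per-node check:
  node 4: h_left=-1, h_right=-1, diff=0 [OK], height=0
  node 9: h_left=0, h_right=-1, diff=1 [OK], height=1
  node 15: h_left=-1, h_right=-1, diff=0 [OK], height=0
  node 10: h_left=1, h_right=0, diff=1 [OK], height=2
  node 35: h_left=-1, h_right=-1, diff=0 [OK], height=0
  node 42: h_left=-1, h_right=-1, diff=0 [OK], height=0
  node 39: h_left=0, h_right=0, diff=0 [OK], height=1
  node 22: h_left=2, h_right=1, diff=1 [OK], height=3
All nodes satisfy the balance condition.
Result: Balanced


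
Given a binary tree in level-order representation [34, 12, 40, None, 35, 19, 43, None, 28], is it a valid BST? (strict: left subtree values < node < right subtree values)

Level-order array: [34, 12, 40, None, 35, 19, 43, None, 28]
Validate using subtree bounds (lo, hi): at each node, require lo < value < hi,
then recurse left with hi=value and right with lo=value.
Preorder trace (stopping at first violation):
  at node 34 with bounds (-inf, +inf): OK
  at node 12 with bounds (-inf, 34): OK
  at node 35 with bounds (12, 34): VIOLATION
Node 35 violates its bound: not (12 < 35 < 34).
Result: Not a valid BST


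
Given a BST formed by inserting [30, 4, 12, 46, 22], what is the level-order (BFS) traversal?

Tree insertion order: [30, 4, 12, 46, 22]
Tree (level-order array): [30, 4, 46, None, 12, None, None, None, 22]
BFS from the root, enqueuing left then right child of each popped node:
  queue [30] -> pop 30, enqueue [4, 46], visited so far: [30]
  queue [4, 46] -> pop 4, enqueue [12], visited so far: [30, 4]
  queue [46, 12] -> pop 46, enqueue [none], visited so far: [30, 4, 46]
  queue [12] -> pop 12, enqueue [22], visited so far: [30, 4, 46, 12]
  queue [22] -> pop 22, enqueue [none], visited so far: [30, 4, 46, 12, 22]
Result: [30, 4, 46, 12, 22]


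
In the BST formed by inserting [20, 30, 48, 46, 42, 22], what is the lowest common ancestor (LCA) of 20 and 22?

Tree insertion order: [20, 30, 48, 46, 42, 22]
Tree (level-order array): [20, None, 30, 22, 48, None, None, 46, None, 42]
In a BST, the LCA of p=20, q=22 is the first node v on the
root-to-leaf path with p <= v <= q (go left if both < v, right if both > v).
Walk from root:
  at 20: 20 <= 20 <= 22, this is the LCA
LCA = 20


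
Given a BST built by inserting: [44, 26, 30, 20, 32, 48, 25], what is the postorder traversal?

Tree insertion order: [44, 26, 30, 20, 32, 48, 25]
Tree (level-order array): [44, 26, 48, 20, 30, None, None, None, 25, None, 32]
Postorder traversal: [25, 20, 32, 30, 26, 48, 44]


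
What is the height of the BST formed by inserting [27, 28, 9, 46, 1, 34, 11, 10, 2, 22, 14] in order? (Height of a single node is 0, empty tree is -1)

Insertion order: [27, 28, 9, 46, 1, 34, 11, 10, 2, 22, 14]
Tree (level-order array): [27, 9, 28, 1, 11, None, 46, None, 2, 10, 22, 34, None, None, None, None, None, 14]
Compute height bottom-up (empty subtree = -1):
  height(2) = 1 + max(-1, -1) = 0
  height(1) = 1 + max(-1, 0) = 1
  height(10) = 1 + max(-1, -1) = 0
  height(14) = 1 + max(-1, -1) = 0
  height(22) = 1 + max(0, -1) = 1
  height(11) = 1 + max(0, 1) = 2
  height(9) = 1 + max(1, 2) = 3
  height(34) = 1 + max(-1, -1) = 0
  height(46) = 1 + max(0, -1) = 1
  height(28) = 1 + max(-1, 1) = 2
  height(27) = 1 + max(3, 2) = 4
Height = 4


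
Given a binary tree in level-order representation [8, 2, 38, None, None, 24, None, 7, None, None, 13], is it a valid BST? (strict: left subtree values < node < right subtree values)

Level-order array: [8, 2, 38, None, None, 24, None, 7, None, None, 13]
Validate using subtree bounds (lo, hi): at each node, require lo < value < hi,
then recurse left with hi=value and right with lo=value.
Preorder trace (stopping at first violation):
  at node 8 with bounds (-inf, +inf): OK
  at node 2 with bounds (-inf, 8): OK
  at node 38 with bounds (8, +inf): OK
  at node 24 with bounds (8, 38): OK
  at node 7 with bounds (8, 24): VIOLATION
Node 7 violates its bound: not (8 < 7 < 24).
Result: Not a valid BST


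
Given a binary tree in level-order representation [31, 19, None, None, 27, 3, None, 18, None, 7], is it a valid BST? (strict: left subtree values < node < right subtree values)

Level-order array: [31, 19, None, None, 27, 3, None, 18, None, 7]
Validate using subtree bounds (lo, hi): at each node, require lo < value < hi,
then recurse left with hi=value and right with lo=value.
Preorder trace (stopping at first violation):
  at node 31 with bounds (-inf, +inf): OK
  at node 19 with bounds (-inf, 31): OK
  at node 27 with bounds (19, 31): OK
  at node 3 with bounds (19, 27): VIOLATION
Node 3 violates its bound: not (19 < 3 < 27).
Result: Not a valid BST


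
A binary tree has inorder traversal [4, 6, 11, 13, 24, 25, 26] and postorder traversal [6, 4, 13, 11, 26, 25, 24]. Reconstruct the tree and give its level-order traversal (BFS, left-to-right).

Inorder:   [4, 6, 11, 13, 24, 25, 26]
Postorder: [6, 4, 13, 11, 26, 25, 24]
Algorithm: postorder visits root last, so walk postorder right-to-left;
each value is the root of the current inorder slice — split it at that
value, recurse on the right subtree first, then the left.
Recursive splits:
  root=24; inorder splits into left=[4, 6, 11, 13], right=[25, 26]
  root=25; inorder splits into left=[], right=[26]
  root=26; inorder splits into left=[], right=[]
  root=11; inorder splits into left=[4, 6], right=[13]
  root=13; inorder splits into left=[], right=[]
  root=4; inorder splits into left=[], right=[6]
  root=6; inorder splits into left=[], right=[]
Reconstructed level-order: [24, 11, 25, 4, 13, 26, 6]


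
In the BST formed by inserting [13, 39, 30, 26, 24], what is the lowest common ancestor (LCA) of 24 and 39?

Tree insertion order: [13, 39, 30, 26, 24]
Tree (level-order array): [13, None, 39, 30, None, 26, None, 24]
In a BST, the LCA of p=24, q=39 is the first node v on the
root-to-leaf path with p <= v <= q (go left if both < v, right if both > v).
Walk from root:
  at 13: both 24 and 39 > 13, go right
  at 39: 24 <= 39 <= 39, this is the LCA
LCA = 39


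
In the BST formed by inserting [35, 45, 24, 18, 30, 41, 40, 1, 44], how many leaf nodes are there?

Tree built from: [35, 45, 24, 18, 30, 41, 40, 1, 44]
Tree (level-order array): [35, 24, 45, 18, 30, 41, None, 1, None, None, None, 40, 44]
Rule: A leaf has 0 children.
Per-node child counts:
  node 35: 2 child(ren)
  node 24: 2 child(ren)
  node 18: 1 child(ren)
  node 1: 0 child(ren)
  node 30: 0 child(ren)
  node 45: 1 child(ren)
  node 41: 2 child(ren)
  node 40: 0 child(ren)
  node 44: 0 child(ren)
Matching nodes: [1, 30, 40, 44]
Count of leaf nodes: 4


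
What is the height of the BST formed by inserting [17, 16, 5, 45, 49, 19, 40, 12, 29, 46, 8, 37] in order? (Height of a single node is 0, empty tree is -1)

Insertion order: [17, 16, 5, 45, 49, 19, 40, 12, 29, 46, 8, 37]
Tree (level-order array): [17, 16, 45, 5, None, 19, 49, None, 12, None, 40, 46, None, 8, None, 29, None, None, None, None, None, None, 37]
Compute height bottom-up (empty subtree = -1):
  height(8) = 1 + max(-1, -1) = 0
  height(12) = 1 + max(0, -1) = 1
  height(5) = 1 + max(-1, 1) = 2
  height(16) = 1 + max(2, -1) = 3
  height(37) = 1 + max(-1, -1) = 0
  height(29) = 1 + max(-1, 0) = 1
  height(40) = 1 + max(1, -1) = 2
  height(19) = 1 + max(-1, 2) = 3
  height(46) = 1 + max(-1, -1) = 0
  height(49) = 1 + max(0, -1) = 1
  height(45) = 1 + max(3, 1) = 4
  height(17) = 1 + max(3, 4) = 5
Height = 5


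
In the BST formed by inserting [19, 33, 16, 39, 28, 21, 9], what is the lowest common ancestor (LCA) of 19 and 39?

Tree insertion order: [19, 33, 16, 39, 28, 21, 9]
Tree (level-order array): [19, 16, 33, 9, None, 28, 39, None, None, 21]
In a BST, the LCA of p=19, q=39 is the first node v on the
root-to-leaf path with p <= v <= q (go left if both < v, right if both > v).
Walk from root:
  at 19: 19 <= 19 <= 39, this is the LCA
LCA = 19


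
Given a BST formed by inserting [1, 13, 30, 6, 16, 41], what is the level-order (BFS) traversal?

Tree insertion order: [1, 13, 30, 6, 16, 41]
Tree (level-order array): [1, None, 13, 6, 30, None, None, 16, 41]
BFS from the root, enqueuing left then right child of each popped node:
  queue [1] -> pop 1, enqueue [13], visited so far: [1]
  queue [13] -> pop 13, enqueue [6, 30], visited so far: [1, 13]
  queue [6, 30] -> pop 6, enqueue [none], visited so far: [1, 13, 6]
  queue [30] -> pop 30, enqueue [16, 41], visited so far: [1, 13, 6, 30]
  queue [16, 41] -> pop 16, enqueue [none], visited so far: [1, 13, 6, 30, 16]
  queue [41] -> pop 41, enqueue [none], visited so far: [1, 13, 6, 30, 16, 41]
Result: [1, 13, 6, 30, 16, 41]


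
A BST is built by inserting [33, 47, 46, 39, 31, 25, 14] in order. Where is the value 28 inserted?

Starting tree (level order): [33, 31, 47, 25, None, 46, None, 14, None, 39]
Insertion path: 33 -> 31 -> 25
Result: insert 28 as right child of 25
Final tree (level order): [33, 31, 47, 25, None, 46, None, 14, 28, 39]


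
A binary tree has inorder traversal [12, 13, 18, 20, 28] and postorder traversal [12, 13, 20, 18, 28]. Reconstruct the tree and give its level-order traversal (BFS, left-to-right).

Inorder:   [12, 13, 18, 20, 28]
Postorder: [12, 13, 20, 18, 28]
Algorithm: postorder visits root last, so walk postorder right-to-left;
each value is the root of the current inorder slice — split it at that
value, recurse on the right subtree first, then the left.
Recursive splits:
  root=28; inorder splits into left=[12, 13, 18, 20], right=[]
  root=18; inorder splits into left=[12, 13], right=[20]
  root=20; inorder splits into left=[], right=[]
  root=13; inorder splits into left=[12], right=[]
  root=12; inorder splits into left=[], right=[]
Reconstructed level-order: [28, 18, 13, 20, 12]


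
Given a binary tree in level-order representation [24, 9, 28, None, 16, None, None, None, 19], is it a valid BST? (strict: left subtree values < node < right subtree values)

Level-order array: [24, 9, 28, None, 16, None, None, None, 19]
Validate using subtree bounds (lo, hi): at each node, require lo < value < hi,
then recurse left with hi=value and right with lo=value.
Preorder trace (stopping at first violation):
  at node 24 with bounds (-inf, +inf): OK
  at node 9 with bounds (-inf, 24): OK
  at node 16 with bounds (9, 24): OK
  at node 19 with bounds (16, 24): OK
  at node 28 with bounds (24, +inf): OK
No violation found at any node.
Result: Valid BST


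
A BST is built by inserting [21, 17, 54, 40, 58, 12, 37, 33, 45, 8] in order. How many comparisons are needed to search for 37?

Search path for 37: 21 -> 54 -> 40 -> 37
Found: True
Comparisons: 4


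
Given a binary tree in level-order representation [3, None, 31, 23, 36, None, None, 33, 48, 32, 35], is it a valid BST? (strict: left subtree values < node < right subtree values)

Level-order array: [3, None, 31, 23, 36, None, None, 33, 48, 32, 35]
Validate using subtree bounds (lo, hi): at each node, require lo < value < hi,
then recurse left with hi=value and right with lo=value.
Preorder trace (stopping at first violation):
  at node 3 with bounds (-inf, +inf): OK
  at node 31 with bounds (3, +inf): OK
  at node 23 with bounds (3, 31): OK
  at node 36 with bounds (31, +inf): OK
  at node 33 with bounds (31, 36): OK
  at node 32 with bounds (31, 33): OK
  at node 35 with bounds (33, 36): OK
  at node 48 with bounds (36, +inf): OK
No violation found at any node.
Result: Valid BST


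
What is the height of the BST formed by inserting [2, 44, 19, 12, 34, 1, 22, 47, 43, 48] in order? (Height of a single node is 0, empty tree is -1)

Insertion order: [2, 44, 19, 12, 34, 1, 22, 47, 43, 48]
Tree (level-order array): [2, 1, 44, None, None, 19, 47, 12, 34, None, 48, None, None, 22, 43]
Compute height bottom-up (empty subtree = -1):
  height(1) = 1 + max(-1, -1) = 0
  height(12) = 1 + max(-1, -1) = 0
  height(22) = 1 + max(-1, -1) = 0
  height(43) = 1 + max(-1, -1) = 0
  height(34) = 1 + max(0, 0) = 1
  height(19) = 1 + max(0, 1) = 2
  height(48) = 1 + max(-1, -1) = 0
  height(47) = 1 + max(-1, 0) = 1
  height(44) = 1 + max(2, 1) = 3
  height(2) = 1 + max(0, 3) = 4
Height = 4


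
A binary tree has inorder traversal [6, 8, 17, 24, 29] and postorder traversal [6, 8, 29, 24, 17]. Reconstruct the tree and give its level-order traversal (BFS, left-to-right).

Inorder:   [6, 8, 17, 24, 29]
Postorder: [6, 8, 29, 24, 17]
Algorithm: postorder visits root last, so walk postorder right-to-left;
each value is the root of the current inorder slice — split it at that
value, recurse on the right subtree first, then the left.
Recursive splits:
  root=17; inorder splits into left=[6, 8], right=[24, 29]
  root=24; inorder splits into left=[], right=[29]
  root=29; inorder splits into left=[], right=[]
  root=8; inorder splits into left=[6], right=[]
  root=6; inorder splits into left=[], right=[]
Reconstructed level-order: [17, 8, 24, 6, 29]


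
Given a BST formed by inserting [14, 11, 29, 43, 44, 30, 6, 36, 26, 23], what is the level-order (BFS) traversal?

Tree insertion order: [14, 11, 29, 43, 44, 30, 6, 36, 26, 23]
Tree (level-order array): [14, 11, 29, 6, None, 26, 43, None, None, 23, None, 30, 44, None, None, None, 36]
BFS from the root, enqueuing left then right child of each popped node:
  queue [14] -> pop 14, enqueue [11, 29], visited so far: [14]
  queue [11, 29] -> pop 11, enqueue [6], visited so far: [14, 11]
  queue [29, 6] -> pop 29, enqueue [26, 43], visited so far: [14, 11, 29]
  queue [6, 26, 43] -> pop 6, enqueue [none], visited so far: [14, 11, 29, 6]
  queue [26, 43] -> pop 26, enqueue [23], visited so far: [14, 11, 29, 6, 26]
  queue [43, 23] -> pop 43, enqueue [30, 44], visited so far: [14, 11, 29, 6, 26, 43]
  queue [23, 30, 44] -> pop 23, enqueue [none], visited so far: [14, 11, 29, 6, 26, 43, 23]
  queue [30, 44] -> pop 30, enqueue [36], visited so far: [14, 11, 29, 6, 26, 43, 23, 30]
  queue [44, 36] -> pop 44, enqueue [none], visited so far: [14, 11, 29, 6, 26, 43, 23, 30, 44]
  queue [36] -> pop 36, enqueue [none], visited so far: [14, 11, 29, 6, 26, 43, 23, 30, 44, 36]
Result: [14, 11, 29, 6, 26, 43, 23, 30, 44, 36]


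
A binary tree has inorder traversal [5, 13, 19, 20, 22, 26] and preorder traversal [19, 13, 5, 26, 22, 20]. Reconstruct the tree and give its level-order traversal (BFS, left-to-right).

Inorder:  [5, 13, 19, 20, 22, 26]
Preorder: [19, 13, 5, 26, 22, 20]
Algorithm: preorder visits root first, so consume preorder in order;
for each root, split the current inorder slice at that value into
left-subtree inorder and right-subtree inorder, then recurse.
Recursive splits:
  root=19; inorder splits into left=[5, 13], right=[20, 22, 26]
  root=13; inorder splits into left=[5], right=[]
  root=5; inorder splits into left=[], right=[]
  root=26; inorder splits into left=[20, 22], right=[]
  root=22; inorder splits into left=[20], right=[]
  root=20; inorder splits into left=[], right=[]
Reconstructed level-order: [19, 13, 26, 5, 22, 20]


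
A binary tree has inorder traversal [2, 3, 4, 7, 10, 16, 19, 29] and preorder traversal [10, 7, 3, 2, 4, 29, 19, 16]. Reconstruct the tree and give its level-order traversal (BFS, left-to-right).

Inorder:  [2, 3, 4, 7, 10, 16, 19, 29]
Preorder: [10, 7, 3, 2, 4, 29, 19, 16]
Algorithm: preorder visits root first, so consume preorder in order;
for each root, split the current inorder slice at that value into
left-subtree inorder and right-subtree inorder, then recurse.
Recursive splits:
  root=10; inorder splits into left=[2, 3, 4, 7], right=[16, 19, 29]
  root=7; inorder splits into left=[2, 3, 4], right=[]
  root=3; inorder splits into left=[2], right=[4]
  root=2; inorder splits into left=[], right=[]
  root=4; inorder splits into left=[], right=[]
  root=29; inorder splits into left=[16, 19], right=[]
  root=19; inorder splits into left=[16], right=[]
  root=16; inorder splits into left=[], right=[]
Reconstructed level-order: [10, 7, 29, 3, 19, 2, 4, 16]


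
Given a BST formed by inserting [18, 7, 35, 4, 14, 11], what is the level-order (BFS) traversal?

Tree insertion order: [18, 7, 35, 4, 14, 11]
Tree (level-order array): [18, 7, 35, 4, 14, None, None, None, None, 11]
BFS from the root, enqueuing left then right child of each popped node:
  queue [18] -> pop 18, enqueue [7, 35], visited so far: [18]
  queue [7, 35] -> pop 7, enqueue [4, 14], visited so far: [18, 7]
  queue [35, 4, 14] -> pop 35, enqueue [none], visited so far: [18, 7, 35]
  queue [4, 14] -> pop 4, enqueue [none], visited so far: [18, 7, 35, 4]
  queue [14] -> pop 14, enqueue [11], visited so far: [18, 7, 35, 4, 14]
  queue [11] -> pop 11, enqueue [none], visited so far: [18, 7, 35, 4, 14, 11]
Result: [18, 7, 35, 4, 14, 11]


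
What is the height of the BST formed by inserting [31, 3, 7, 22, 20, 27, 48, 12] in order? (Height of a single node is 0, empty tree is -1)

Insertion order: [31, 3, 7, 22, 20, 27, 48, 12]
Tree (level-order array): [31, 3, 48, None, 7, None, None, None, 22, 20, 27, 12]
Compute height bottom-up (empty subtree = -1):
  height(12) = 1 + max(-1, -1) = 0
  height(20) = 1 + max(0, -1) = 1
  height(27) = 1 + max(-1, -1) = 0
  height(22) = 1 + max(1, 0) = 2
  height(7) = 1 + max(-1, 2) = 3
  height(3) = 1 + max(-1, 3) = 4
  height(48) = 1 + max(-1, -1) = 0
  height(31) = 1 + max(4, 0) = 5
Height = 5


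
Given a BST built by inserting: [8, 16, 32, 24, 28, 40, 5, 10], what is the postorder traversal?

Tree insertion order: [8, 16, 32, 24, 28, 40, 5, 10]
Tree (level-order array): [8, 5, 16, None, None, 10, 32, None, None, 24, 40, None, 28]
Postorder traversal: [5, 10, 28, 24, 40, 32, 16, 8]


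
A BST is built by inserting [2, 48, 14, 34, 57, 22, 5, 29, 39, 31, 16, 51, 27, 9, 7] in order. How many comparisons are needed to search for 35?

Search path for 35: 2 -> 48 -> 14 -> 34 -> 39
Found: False
Comparisons: 5


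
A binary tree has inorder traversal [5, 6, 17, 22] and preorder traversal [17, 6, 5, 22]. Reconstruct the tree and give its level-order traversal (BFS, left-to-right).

Inorder:  [5, 6, 17, 22]
Preorder: [17, 6, 5, 22]
Algorithm: preorder visits root first, so consume preorder in order;
for each root, split the current inorder slice at that value into
left-subtree inorder and right-subtree inorder, then recurse.
Recursive splits:
  root=17; inorder splits into left=[5, 6], right=[22]
  root=6; inorder splits into left=[5], right=[]
  root=5; inorder splits into left=[], right=[]
  root=22; inorder splits into left=[], right=[]
Reconstructed level-order: [17, 6, 22, 5]


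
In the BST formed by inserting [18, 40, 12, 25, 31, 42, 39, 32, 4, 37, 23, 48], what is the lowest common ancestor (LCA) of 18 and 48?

Tree insertion order: [18, 40, 12, 25, 31, 42, 39, 32, 4, 37, 23, 48]
Tree (level-order array): [18, 12, 40, 4, None, 25, 42, None, None, 23, 31, None, 48, None, None, None, 39, None, None, 32, None, None, 37]
In a BST, the LCA of p=18, q=48 is the first node v on the
root-to-leaf path with p <= v <= q (go left if both < v, right if both > v).
Walk from root:
  at 18: 18 <= 18 <= 48, this is the LCA
LCA = 18


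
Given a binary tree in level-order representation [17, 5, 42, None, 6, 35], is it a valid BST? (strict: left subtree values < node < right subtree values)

Level-order array: [17, 5, 42, None, 6, 35]
Validate using subtree bounds (lo, hi): at each node, require lo < value < hi,
then recurse left with hi=value and right with lo=value.
Preorder trace (stopping at first violation):
  at node 17 with bounds (-inf, +inf): OK
  at node 5 with bounds (-inf, 17): OK
  at node 6 with bounds (5, 17): OK
  at node 42 with bounds (17, +inf): OK
  at node 35 with bounds (17, 42): OK
No violation found at any node.
Result: Valid BST


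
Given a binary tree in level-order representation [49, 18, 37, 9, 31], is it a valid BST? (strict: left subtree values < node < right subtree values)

Level-order array: [49, 18, 37, 9, 31]
Validate using subtree bounds (lo, hi): at each node, require lo < value < hi,
then recurse left with hi=value and right with lo=value.
Preorder trace (stopping at first violation):
  at node 49 with bounds (-inf, +inf): OK
  at node 18 with bounds (-inf, 49): OK
  at node 9 with bounds (-inf, 18): OK
  at node 31 with bounds (18, 49): OK
  at node 37 with bounds (49, +inf): VIOLATION
Node 37 violates its bound: not (49 < 37 < +inf).
Result: Not a valid BST


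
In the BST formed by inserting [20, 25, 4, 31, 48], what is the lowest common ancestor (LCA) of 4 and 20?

Tree insertion order: [20, 25, 4, 31, 48]
Tree (level-order array): [20, 4, 25, None, None, None, 31, None, 48]
In a BST, the LCA of p=4, q=20 is the first node v on the
root-to-leaf path with p <= v <= q (go left if both < v, right if both > v).
Walk from root:
  at 20: 4 <= 20 <= 20, this is the LCA
LCA = 20


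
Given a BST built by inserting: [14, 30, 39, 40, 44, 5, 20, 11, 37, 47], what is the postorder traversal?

Tree insertion order: [14, 30, 39, 40, 44, 5, 20, 11, 37, 47]
Tree (level-order array): [14, 5, 30, None, 11, 20, 39, None, None, None, None, 37, 40, None, None, None, 44, None, 47]
Postorder traversal: [11, 5, 20, 37, 47, 44, 40, 39, 30, 14]


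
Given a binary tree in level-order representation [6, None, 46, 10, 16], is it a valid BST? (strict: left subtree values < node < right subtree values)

Level-order array: [6, None, 46, 10, 16]
Validate using subtree bounds (lo, hi): at each node, require lo < value < hi,
then recurse left with hi=value and right with lo=value.
Preorder trace (stopping at first violation):
  at node 6 with bounds (-inf, +inf): OK
  at node 46 with bounds (6, +inf): OK
  at node 10 with bounds (6, 46): OK
  at node 16 with bounds (46, +inf): VIOLATION
Node 16 violates its bound: not (46 < 16 < +inf).
Result: Not a valid BST


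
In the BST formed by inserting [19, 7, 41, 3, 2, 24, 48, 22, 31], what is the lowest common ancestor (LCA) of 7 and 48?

Tree insertion order: [19, 7, 41, 3, 2, 24, 48, 22, 31]
Tree (level-order array): [19, 7, 41, 3, None, 24, 48, 2, None, 22, 31]
In a BST, the LCA of p=7, q=48 is the first node v on the
root-to-leaf path with p <= v <= q (go left if both < v, right if both > v).
Walk from root:
  at 19: 7 <= 19 <= 48, this is the LCA
LCA = 19


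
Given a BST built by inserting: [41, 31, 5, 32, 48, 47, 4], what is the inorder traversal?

Tree insertion order: [41, 31, 5, 32, 48, 47, 4]
Tree (level-order array): [41, 31, 48, 5, 32, 47, None, 4]
Inorder traversal: [4, 5, 31, 32, 41, 47, 48]


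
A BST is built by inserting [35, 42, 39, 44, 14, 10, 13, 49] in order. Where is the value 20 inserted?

Starting tree (level order): [35, 14, 42, 10, None, 39, 44, None, 13, None, None, None, 49]
Insertion path: 35 -> 14
Result: insert 20 as right child of 14
Final tree (level order): [35, 14, 42, 10, 20, 39, 44, None, 13, None, None, None, None, None, 49]


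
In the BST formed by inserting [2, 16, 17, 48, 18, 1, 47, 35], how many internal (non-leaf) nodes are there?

Tree built from: [2, 16, 17, 48, 18, 1, 47, 35]
Tree (level-order array): [2, 1, 16, None, None, None, 17, None, 48, 18, None, None, 47, 35]
Rule: An internal node has at least one child.
Per-node child counts:
  node 2: 2 child(ren)
  node 1: 0 child(ren)
  node 16: 1 child(ren)
  node 17: 1 child(ren)
  node 48: 1 child(ren)
  node 18: 1 child(ren)
  node 47: 1 child(ren)
  node 35: 0 child(ren)
Matching nodes: [2, 16, 17, 48, 18, 47]
Count of internal (non-leaf) nodes: 6


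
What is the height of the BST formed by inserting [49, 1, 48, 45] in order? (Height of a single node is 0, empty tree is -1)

Insertion order: [49, 1, 48, 45]
Tree (level-order array): [49, 1, None, None, 48, 45]
Compute height bottom-up (empty subtree = -1):
  height(45) = 1 + max(-1, -1) = 0
  height(48) = 1 + max(0, -1) = 1
  height(1) = 1 + max(-1, 1) = 2
  height(49) = 1 + max(2, -1) = 3
Height = 3


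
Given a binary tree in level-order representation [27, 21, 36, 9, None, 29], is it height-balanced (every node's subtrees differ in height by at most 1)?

Tree (level-order array): [27, 21, 36, 9, None, 29]
Definition: a tree is height-balanced if, at every node, |h(left) - h(right)| <= 1 (empty subtree has height -1).
Bottom-up per-node check:
  node 9: h_left=-1, h_right=-1, diff=0 [OK], height=0
  node 21: h_left=0, h_right=-1, diff=1 [OK], height=1
  node 29: h_left=-1, h_right=-1, diff=0 [OK], height=0
  node 36: h_left=0, h_right=-1, diff=1 [OK], height=1
  node 27: h_left=1, h_right=1, diff=0 [OK], height=2
All nodes satisfy the balance condition.
Result: Balanced


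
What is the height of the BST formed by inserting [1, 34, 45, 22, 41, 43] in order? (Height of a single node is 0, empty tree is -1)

Insertion order: [1, 34, 45, 22, 41, 43]
Tree (level-order array): [1, None, 34, 22, 45, None, None, 41, None, None, 43]
Compute height bottom-up (empty subtree = -1):
  height(22) = 1 + max(-1, -1) = 0
  height(43) = 1 + max(-1, -1) = 0
  height(41) = 1 + max(-1, 0) = 1
  height(45) = 1 + max(1, -1) = 2
  height(34) = 1 + max(0, 2) = 3
  height(1) = 1 + max(-1, 3) = 4
Height = 4


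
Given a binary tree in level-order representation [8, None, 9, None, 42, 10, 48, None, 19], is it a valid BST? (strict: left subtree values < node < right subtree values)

Level-order array: [8, None, 9, None, 42, 10, 48, None, 19]
Validate using subtree bounds (lo, hi): at each node, require lo < value < hi,
then recurse left with hi=value and right with lo=value.
Preorder trace (stopping at first violation):
  at node 8 with bounds (-inf, +inf): OK
  at node 9 with bounds (8, +inf): OK
  at node 42 with bounds (9, +inf): OK
  at node 10 with bounds (9, 42): OK
  at node 19 with bounds (10, 42): OK
  at node 48 with bounds (42, +inf): OK
No violation found at any node.
Result: Valid BST


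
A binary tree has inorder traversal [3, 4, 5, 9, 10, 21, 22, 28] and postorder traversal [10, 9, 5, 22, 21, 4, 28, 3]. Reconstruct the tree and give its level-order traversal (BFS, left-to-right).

Inorder:   [3, 4, 5, 9, 10, 21, 22, 28]
Postorder: [10, 9, 5, 22, 21, 4, 28, 3]
Algorithm: postorder visits root last, so walk postorder right-to-left;
each value is the root of the current inorder slice — split it at that
value, recurse on the right subtree first, then the left.
Recursive splits:
  root=3; inorder splits into left=[], right=[4, 5, 9, 10, 21, 22, 28]
  root=28; inorder splits into left=[4, 5, 9, 10, 21, 22], right=[]
  root=4; inorder splits into left=[], right=[5, 9, 10, 21, 22]
  root=21; inorder splits into left=[5, 9, 10], right=[22]
  root=22; inorder splits into left=[], right=[]
  root=5; inorder splits into left=[], right=[9, 10]
  root=9; inorder splits into left=[], right=[10]
  root=10; inorder splits into left=[], right=[]
Reconstructed level-order: [3, 28, 4, 21, 5, 22, 9, 10]


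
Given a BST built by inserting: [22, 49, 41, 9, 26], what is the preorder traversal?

Tree insertion order: [22, 49, 41, 9, 26]
Tree (level-order array): [22, 9, 49, None, None, 41, None, 26]
Preorder traversal: [22, 9, 49, 41, 26]


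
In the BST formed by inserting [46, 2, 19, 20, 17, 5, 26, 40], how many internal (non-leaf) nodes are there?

Tree built from: [46, 2, 19, 20, 17, 5, 26, 40]
Tree (level-order array): [46, 2, None, None, 19, 17, 20, 5, None, None, 26, None, None, None, 40]
Rule: An internal node has at least one child.
Per-node child counts:
  node 46: 1 child(ren)
  node 2: 1 child(ren)
  node 19: 2 child(ren)
  node 17: 1 child(ren)
  node 5: 0 child(ren)
  node 20: 1 child(ren)
  node 26: 1 child(ren)
  node 40: 0 child(ren)
Matching nodes: [46, 2, 19, 17, 20, 26]
Count of internal (non-leaf) nodes: 6


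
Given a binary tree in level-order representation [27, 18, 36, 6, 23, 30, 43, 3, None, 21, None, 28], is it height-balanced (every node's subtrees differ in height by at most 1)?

Tree (level-order array): [27, 18, 36, 6, 23, 30, 43, 3, None, 21, None, 28]
Definition: a tree is height-balanced if, at every node, |h(left) - h(right)| <= 1 (empty subtree has height -1).
Bottom-up per-node check:
  node 3: h_left=-1, h_right=-1, diff=0 [OK], height=0
  node 6: h_left=0, h_right=-1, diff=1 [OK], height=1
  node 21: h_left=-1, h_right=-1, diff=0 [OK], height=0
  node 23: h_left=0, h_right=-1, diff=1 [OK], height=1
  node 18: h_left=1, h_right=1, diff=0 [OK], height=2
  node 28: h_left=-1, h_right=-1, diff=0 [OK], height=0
  node 30: h_left=0, h_right=-1, diff=1 [OK], height=1
  node 43: h_left=-1, h_right=-1, diff=0 [OK], height=0
  node 36: h_left=1, h_right=0, diff=1 [OK], height=2
  node 27: h_left=2, h_right=2, diff=0 [OK], height=3
All nodes satisfy the balance condition.
Result: Balanced


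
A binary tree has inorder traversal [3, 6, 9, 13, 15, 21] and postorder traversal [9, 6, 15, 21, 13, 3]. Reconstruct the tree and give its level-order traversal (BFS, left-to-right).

Inorder:   [3, 6, 9, 13, 15, 21]
Postorder: [9, 6, 15, 21, 13, 3]
Algorithm: postorder visits root last, so walk postorder right-to-left;
each value is the root of the current inorder slice — split it at that
value, recurse on the right subtree first, then the left.
Recursive splits:
  root=3; inorder splits into left=[], right=[6, 9, 13, 15, 21]
  root=13; inorder splits into left=[6, 9], right=[15, 21]
  root=21; inorder splits into left=[15], right=[]
  root=15; inorder splits into left=[], right=[]
  root=6; inorder splits into left=[], right=[9]
  root=9; inorder splits into left=[], right=[]
Reconstructed level-order: [3, 13, 6, 21, 9, 15]


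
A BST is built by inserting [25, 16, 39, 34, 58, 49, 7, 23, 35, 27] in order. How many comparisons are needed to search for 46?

Search path for 46: 25 -> 39 -> 58 -> 49
Found: False
Comparisons: 4


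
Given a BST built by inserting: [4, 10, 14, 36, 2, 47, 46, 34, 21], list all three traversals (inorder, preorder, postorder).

Tree insertion order: [4, 10, 14, 36, 2, 47, 46, 34, 21]
Tree (level-order array): [4, 2, 10, None, None, None, 14, None, 36, 34, 47, 21, None, 46]
Inorder (L, root, R): [2, 4, 10, 14, 21, 34, 36, 46, 47]
Preorder (root, L, R): [4, 2, 10, 14, 36, 34, 21, 47, 46]
Postorder (L, R, root): [2, 21, 34, 46, 47, 36, 14, 10, 4]


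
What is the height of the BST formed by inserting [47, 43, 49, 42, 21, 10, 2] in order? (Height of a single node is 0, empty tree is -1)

Insertion order: [47, 43, 49, 42, 21, 10, 2]
Tree (level-order array): [47, 43, 49, 42, None, None, None, 21, None, 10, None, 2]
Compute height bottom-up (empty subtree = -1):
  height(2) = 1 + max(-1, -1) = 0
  height(10) = 1 + max(0, -1) = 1
  height(21) = 1 + max(1, -1) = 2
  height(42) = 1 + max(2, -1) = 3
  height(43) = 1 + max(3, -1) = 4
  height(49) = 1 + max(-1, -1) = 0
  height(47) = 1 + max(4, 0) = 5
Height = 5


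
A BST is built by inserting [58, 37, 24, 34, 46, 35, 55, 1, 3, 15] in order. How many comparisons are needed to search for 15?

Search path for 15: 58 -> 37 -> 24 -> 1 -> 3 -> 15
Found: True
Comparisons: 6


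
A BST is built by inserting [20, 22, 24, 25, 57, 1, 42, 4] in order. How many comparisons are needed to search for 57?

Search path for 57: 20 -> 22 -> 24 -> 25 -> 57
Found: True
Comparisons: 5


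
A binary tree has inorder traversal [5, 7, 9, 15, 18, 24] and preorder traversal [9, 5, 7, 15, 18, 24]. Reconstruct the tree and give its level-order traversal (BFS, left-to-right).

Inorder:  [5, 7, 9, 15, 18, 24]
Preorder: [9, 5, 7, 15, 18, 24]
Algorithm: preorder visits root first, so consume preorder in order;
for each root, split the current inorder slice at that value into
left-subtree inorder and right-subtree inorder, then recurse.
Recursive splits:
  root=9; inorder splits into left=[5, 7], right=[15, 18, 24]
  root=5; inorder splits into left=[], right=[7]
  root=7; inorder splits into left=[], right=[]
  root=15; inorder splits into left=[], right=[18, 24]
  root=18; inorder splits into left=[], right=[24]
  root=24; inorder splits into left=[], right=[]
Reconstructed level-order: [9, 5, 15, 7, 18, 24]


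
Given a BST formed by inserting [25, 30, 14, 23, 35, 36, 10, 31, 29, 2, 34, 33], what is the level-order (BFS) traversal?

Tree insertion order: [25, 30, 14, 23, 35, 36, 10, 31, 29, 2, 34, 33]
Tree (level-order array): [25, 14, 30, 10, 23, 29, 35, 2, None, None, None, None, None, 31, 36, None, None, None, 34, None, None, 33]
BFS from the root, enqueuing left then right child of each popped node:
  queue [25] -> pop 25, enqueue [14, 30], visited so far: [25]
  queue [14, 30] -> pop 14, enqueue [10, 23], visited so far: [25, 14]
  queue [30, 10, 23] -> pop 30, enqueue [29, 35], visited so far: [25, 14, 30]
  queue [10, 23, 29, 35] -> pop 10, enqueue [2], visited so far: [25, 14, 30, 10]
  queue [23, 29, 35, 2] -> pop 23, enqueue [none], visited so far: [25, 14, 30, 10, 23]
  queue [29, 35, 2] -> pop 29, enqueue [none], visited so far: [25, 14, 30, 10, 23, 29]
  queue [35, 2] -> pop 35, enqueue [31, 36], visited so far: [25, 14, 30, 10, 23, 29, 35]
  queue [2, 31, 36] -> pop 2, enqueue [none], visited so far: [25, 14, 30, 10, 23, 29, 35, 2]
  queue [31, 36] -> pop 31, enqueue [34], visited so far: [25, 14, 30, 10, 23, 29, 35, 2, 31]
  queue [36, 34] -> pop 36, enqueue [none], visited so far: [25, 14, 30, 10, 23, 29, 35, 2, 31, 36]
  queue [34] -> pop 34, enqueue [33], visited so far: [25, 14, 30, 10, 23, 29, 35, 2, 31, 36, 34]
  queue [33] -> pop 33, enqueue [none], visited so far: [25, 14, 30, 10, 23, 29, 35, 2, 31, 36, 34, 33]
Result: [25, 14, 30, 10, 23, 29, 35, 2, 31, 36, 34, 33]


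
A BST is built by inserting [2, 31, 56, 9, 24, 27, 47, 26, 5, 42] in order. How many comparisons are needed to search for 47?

Search path for 47: 2 -> 31 -> 56 -> 47
Found: True
Comparisons: 4


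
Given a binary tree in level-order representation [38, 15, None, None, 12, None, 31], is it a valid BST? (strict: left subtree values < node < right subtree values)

Level-order array: [38, 15, None, None, 12, None, 31]
Validate using subtree bounds (lo, hi): at each node, require lo < value < hi,
then recurse left with hi=value and right with lo=value.
Preorder trace (stopping at first violation):
  at node 38 with bounds (-inf, +inf): OK
  at node 15 with bounds (-inf, 38): OK
  at node 12 with bounds (15, 38): VIOLATION
Node 12 violates its bound: not (15 < 12 < 38).
Result: Not a valid BST


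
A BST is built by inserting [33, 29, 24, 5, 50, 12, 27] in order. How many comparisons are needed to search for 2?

Search path for 2: 33 -> 29 -> 24 -> 5
Found: False
Comparisons: 4


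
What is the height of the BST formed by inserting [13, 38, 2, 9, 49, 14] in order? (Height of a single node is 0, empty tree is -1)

Insertion order: [13, 38, 2, 9, 49, 14]
Tree (level-order array): [13, 2, 38, None, 9, 14, 49]
Compute height bottom-up (empty subtree = -1):
  height(9) = 1 + max(-1, -1) = 0
  height(2) = 1 + max(-1, 0) = 1
  height(14) = 1 + max(-1, -1) = 0
  height(49) = 1 + max(-1, -1) = 0
  height(38) = 1 + max(0, 0) = 1
  height(13) = 1 + max(1, 1) = 2
Height = 2


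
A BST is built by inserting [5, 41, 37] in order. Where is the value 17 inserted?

Starting tree (level order): [5, None, 41, 37]
Insertion path: 5 -> 41 -> 37
Result: insert 17 as left child of 37
Final tree (level order): [5, None, 41, 37, None, 17]


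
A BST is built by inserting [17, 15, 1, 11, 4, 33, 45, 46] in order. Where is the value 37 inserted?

Starting tree (level order): [17, 15, 33, 1, None, None, 45, None, 11, None, 46, 4]
Insertion path: 17 -> 33 -> 45
Result: insert 37 as left child of 45
Final tree (level order): [17, 15, 33, 1, None, None, 45, None, 11, 37, 46, 4]


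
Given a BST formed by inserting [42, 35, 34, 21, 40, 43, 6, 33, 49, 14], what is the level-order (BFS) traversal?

Tree insertion order: [42, 35, 34, 21, 40, 43, 6, 33, 49, 14]
Tree (level-order array): [42, 35, 43, 34, 40, None, 49, 21, None, None, None, None, None, 6, 33, None, 14]
BFS from the root, enqueuing left then right child of each popped node:
  queue [42] -> pop 42, enqueue [35, 43], visited so far: [42]
  queue [35, 43] -> pop 35, enqueue [34, 40], visited so far: [42, 35]
  queue [43, 34, 40] -> pop 43, enqueue [49], visited so far: [42, 35, 43]
  queue [34, 40, 49] -> pop 34, enqueue [21], visited so far: [42, 35, 43, 34]
  queue [40, 49, 21] -> pop 40, enqueue [none], visited so far: [42, 35, 43, 34, 40]
  queue [49, 21] -> pop 49, enqueue [none], visited so far: [42, 35, 43, 34, 40, 49]
  queue [21] -> pop 21, enqueue [6, 33], visited so far: [42, 35, 43, 34, 40, 49, 21]
  queue [6, 33] -> pop 6, enqueue [14], visited so far: [42, 35, 43, 34, 40, 49, 21, 6]
  queue [33, 14] -> pop 33, enqueue [none], visited so far: [42, 35, 43, 34, 40, 49, 21, 6, 33]
  queue [14] -> pop 14, enqueue [none], visited so far: [42, 35, 43, 34, 40, 49, 21, 6, 33, 14]
Result: [42, 35, 43, 34, 40, 49, 21, 6, 33, 14]


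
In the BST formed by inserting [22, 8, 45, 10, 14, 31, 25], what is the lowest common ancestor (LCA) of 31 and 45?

Tree insertion order: [22, 8, 45, 10, 14, 31, 25]
Tree (level-order array): [22, 8, 45, None, 10, 31, None, None, 14, 25]
In a BST, the LCA of p=31, q=45 is the first node v on the
root-to-leaf path with p <= v <= q (go left if both < v, right if both > v).
Walk from root:
  at 22: both 31 and 45 > 22, go right
  at 45: 31 <= 45 <= 45, this is the LCA
LCA = 45
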